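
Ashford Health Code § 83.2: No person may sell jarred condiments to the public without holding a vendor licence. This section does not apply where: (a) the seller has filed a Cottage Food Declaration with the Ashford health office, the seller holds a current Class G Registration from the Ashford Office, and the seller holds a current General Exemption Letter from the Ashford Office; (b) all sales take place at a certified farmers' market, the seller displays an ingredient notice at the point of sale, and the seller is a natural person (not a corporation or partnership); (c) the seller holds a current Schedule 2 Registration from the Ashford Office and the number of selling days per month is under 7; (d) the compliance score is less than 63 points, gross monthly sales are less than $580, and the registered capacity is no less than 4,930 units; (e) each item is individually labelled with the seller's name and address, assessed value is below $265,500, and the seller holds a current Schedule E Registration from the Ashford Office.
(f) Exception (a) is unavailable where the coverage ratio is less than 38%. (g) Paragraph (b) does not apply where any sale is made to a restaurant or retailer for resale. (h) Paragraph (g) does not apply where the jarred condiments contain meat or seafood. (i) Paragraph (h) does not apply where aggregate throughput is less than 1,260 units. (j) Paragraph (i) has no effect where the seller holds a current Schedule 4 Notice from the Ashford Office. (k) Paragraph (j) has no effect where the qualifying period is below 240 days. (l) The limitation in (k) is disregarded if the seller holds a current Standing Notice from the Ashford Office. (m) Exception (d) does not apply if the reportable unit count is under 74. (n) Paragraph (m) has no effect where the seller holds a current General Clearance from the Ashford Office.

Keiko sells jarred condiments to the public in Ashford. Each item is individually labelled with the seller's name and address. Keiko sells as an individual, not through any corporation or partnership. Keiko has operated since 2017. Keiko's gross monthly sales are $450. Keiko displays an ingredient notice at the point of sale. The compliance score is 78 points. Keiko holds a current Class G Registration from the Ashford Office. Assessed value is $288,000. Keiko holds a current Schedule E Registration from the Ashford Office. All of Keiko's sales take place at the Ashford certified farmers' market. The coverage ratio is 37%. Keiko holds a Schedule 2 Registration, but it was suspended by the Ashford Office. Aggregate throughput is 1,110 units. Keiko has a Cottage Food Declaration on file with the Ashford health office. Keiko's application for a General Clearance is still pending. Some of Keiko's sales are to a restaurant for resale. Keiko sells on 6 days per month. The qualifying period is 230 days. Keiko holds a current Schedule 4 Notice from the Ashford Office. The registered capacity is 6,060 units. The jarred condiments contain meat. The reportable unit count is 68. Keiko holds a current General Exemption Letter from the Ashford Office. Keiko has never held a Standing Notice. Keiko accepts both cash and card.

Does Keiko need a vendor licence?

Yes — Keiko must hold a vendor licence.

Exception (a) is satisfied on its face — a Cottage Food Declaration is on file; a current Class G Registration is held; a current General Exemption Letter is held. Turning to paragraph (f): (f) operates against (a): the coverage ratio is 37%, less than the 38% limit. Exception (a) does not apply.
Exception (b) is satisfied on its face — all sales are at a certified farmers' market; an ingredient notice is displayed; the seller is a natural person. However, paragraphs (g)–(l) must be considered: (g) operates — some sales are to a restaurant for resale. (h) would limit (g) — the jarred condiments contain meat — but (i) sets (h) aside: (i) operates against (h): aggregate throughput is 1,110 units, less than the 1,260 units limit. (j) would limit (i) — a current Schedule 4 Notice is held — but (k) sets (j) aside: (k) is engaged — the qualifying period is 230 days, below the 240 days limit. (l), which would lift (k), is not engaged — the Standing Notice is not current. (b) is therefore removed.
Exception (c) requires that the seller holds a current Schedule 2 Registration from the Ashford Office; but no current Schedule 2 Registration is held, so (c) is unavailable.
Exception (d) fails — the compliance score is 78 points, not less than 63 points.
Exception (e) does not apply: assessed value is $288,000, not below $265,500.
No exception applies. The general rule governs.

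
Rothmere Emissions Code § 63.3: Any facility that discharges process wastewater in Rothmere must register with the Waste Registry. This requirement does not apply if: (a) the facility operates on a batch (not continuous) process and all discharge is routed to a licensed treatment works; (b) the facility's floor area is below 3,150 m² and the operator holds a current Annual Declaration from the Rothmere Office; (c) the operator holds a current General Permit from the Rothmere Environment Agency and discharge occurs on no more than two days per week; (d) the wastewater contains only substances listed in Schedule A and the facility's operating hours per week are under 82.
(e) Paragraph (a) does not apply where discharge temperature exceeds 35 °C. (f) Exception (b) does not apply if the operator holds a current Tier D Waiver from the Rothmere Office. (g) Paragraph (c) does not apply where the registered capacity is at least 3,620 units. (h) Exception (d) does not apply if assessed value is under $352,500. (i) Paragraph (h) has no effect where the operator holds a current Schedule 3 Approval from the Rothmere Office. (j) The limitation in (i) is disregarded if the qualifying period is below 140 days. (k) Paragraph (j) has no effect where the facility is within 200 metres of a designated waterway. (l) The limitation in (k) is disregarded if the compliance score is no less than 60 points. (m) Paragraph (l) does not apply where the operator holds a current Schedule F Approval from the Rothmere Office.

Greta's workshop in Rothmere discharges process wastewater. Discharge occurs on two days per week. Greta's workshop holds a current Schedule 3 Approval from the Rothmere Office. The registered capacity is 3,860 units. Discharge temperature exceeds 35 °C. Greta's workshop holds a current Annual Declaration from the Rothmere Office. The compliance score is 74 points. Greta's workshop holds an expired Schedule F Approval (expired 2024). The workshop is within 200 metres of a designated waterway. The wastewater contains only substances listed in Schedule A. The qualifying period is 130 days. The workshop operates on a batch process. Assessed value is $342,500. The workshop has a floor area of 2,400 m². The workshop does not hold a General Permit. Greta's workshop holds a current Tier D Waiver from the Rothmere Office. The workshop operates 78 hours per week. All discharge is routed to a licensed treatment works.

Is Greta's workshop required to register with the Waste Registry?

Yes — Greta's workshop must register with the Waste Registry.

Exception (a) is satisfied on its face — the facility operates on a batch process; discharge is routed to a licensed treatment works. However, paragraph (e) must be considered: (e) applies — discharge temperature exceeds 35 °C. Exception (a) does not apply.
Exception (b): the facility's floor area is 2,400 m², below the 3,150 m² limit; a current Annual Declaration is held — every condition holds. But applying paragraph (f): (f) is engaged — a current Tier D Waiver is held. (b) is therefore removed.
Exception (c) fails — no General Permit is held.
Exception (d) is satisfied on its face — the wastewater is Schedule-A-only; the facility's operating hours per week are 78, under the 82 limit. Turning to paragraphs (h)–(m): (h) operates against (d): assessed value is $342,500, under the $352,500 limit. (i) would limit (h) — a current Schedule 3 Approval is held — but (j) sets (i) aside: (j) operates against (i): the qualifying period is 130 days, below the 140 days limit. (k) would limit (j) — the workshop is within 200 m of a designated waterway — but (l) sets (k) aside: (l) operates against (k): the compliance score is 74 points, meeting the 60 points threshold. (m) is inapplicable (no current Schedule F Approval is held), so (l) stands. So (d) is unavailable.
None of the exceptions is available; § 63.3 applies in full.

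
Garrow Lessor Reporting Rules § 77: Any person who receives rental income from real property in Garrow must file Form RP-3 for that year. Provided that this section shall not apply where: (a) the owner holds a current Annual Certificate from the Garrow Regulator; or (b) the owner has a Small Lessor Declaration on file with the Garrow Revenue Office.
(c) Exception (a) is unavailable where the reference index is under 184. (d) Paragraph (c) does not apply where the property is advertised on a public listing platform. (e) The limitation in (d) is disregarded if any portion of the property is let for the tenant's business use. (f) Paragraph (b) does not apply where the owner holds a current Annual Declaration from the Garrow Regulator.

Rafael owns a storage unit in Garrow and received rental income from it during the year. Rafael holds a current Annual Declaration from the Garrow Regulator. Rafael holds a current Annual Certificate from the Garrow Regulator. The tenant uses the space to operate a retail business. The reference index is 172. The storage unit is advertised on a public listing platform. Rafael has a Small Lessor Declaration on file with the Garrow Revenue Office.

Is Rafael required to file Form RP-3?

Exception (a)'s conditions are all satisfied: a current Annual Certificate is held. However, paragraphs (c)–(e) must be considered: (c) operates against (a): the reference index is 172, under the 184 limit. (d) would limit (c) — the property is publicly advertised — but (e) sets (d) aside: (e) operates against (d): the space is let for business use. Exception (a) does not apply.
Exception (b): a Small Lessor Declaration is on file — every condition holds. Turning to paragraph (f): (f) operates — a current Annual Declaration is held. (b) is therefore removed.
No exception displaces § 77.

Yes — Rafael must file Form RP-3.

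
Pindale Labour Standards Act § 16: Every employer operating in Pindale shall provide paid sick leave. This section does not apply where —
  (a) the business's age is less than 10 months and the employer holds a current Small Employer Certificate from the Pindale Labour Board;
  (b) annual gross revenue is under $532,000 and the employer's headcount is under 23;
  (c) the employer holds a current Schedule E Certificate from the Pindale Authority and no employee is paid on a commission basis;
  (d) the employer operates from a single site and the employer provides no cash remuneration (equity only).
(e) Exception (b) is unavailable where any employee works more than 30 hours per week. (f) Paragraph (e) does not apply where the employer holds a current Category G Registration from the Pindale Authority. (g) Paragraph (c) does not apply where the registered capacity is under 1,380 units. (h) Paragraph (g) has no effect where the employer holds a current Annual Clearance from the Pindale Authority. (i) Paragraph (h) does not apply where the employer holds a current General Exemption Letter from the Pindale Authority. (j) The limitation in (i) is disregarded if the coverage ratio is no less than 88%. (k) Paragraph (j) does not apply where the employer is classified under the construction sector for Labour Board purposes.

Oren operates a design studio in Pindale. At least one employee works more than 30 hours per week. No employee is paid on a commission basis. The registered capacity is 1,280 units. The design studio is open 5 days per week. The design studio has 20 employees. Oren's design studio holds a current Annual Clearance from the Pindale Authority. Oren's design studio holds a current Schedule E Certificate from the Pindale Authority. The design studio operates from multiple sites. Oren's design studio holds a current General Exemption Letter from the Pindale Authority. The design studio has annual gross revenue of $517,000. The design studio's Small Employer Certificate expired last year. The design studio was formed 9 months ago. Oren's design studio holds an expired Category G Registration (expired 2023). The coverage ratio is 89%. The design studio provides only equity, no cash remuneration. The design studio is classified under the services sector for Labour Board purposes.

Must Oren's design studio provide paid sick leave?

Exception (a) does not apply: the Small Employer Certificate has expired.
All of (b)'s requirements are met (annual gross revenue is $517,000, under the $532,000 limit; the employer's headcount is 20, under the 23 limit). But: (e) applies — at least one employee exceeds 30 hours/week. (f), which would lift (e), is inapplicable — the Category G Registration is not current. Exception (b) does not apply.
All of (c)'s requirements are met (a current Schedule E Certificate is held; no employee is paid on commission). Applying paragraphs (g)–(k): (g) would limit (c) — the registered capacity is 1,280 units, under the 1,380 units limit — but (h) sets (g) aside: (h) operates against (g): a current Annual Clearance is held. (i) would limit (h) — a current General Exemption Letter is held — but (j) sets (i) aside: (j) operates against (i): the coverage ratio is 89%, meeting the 88% threshold. (k), which would lift (j), does not operate here — the design studio is classified under the services sector. (c) remains available.
Exception (d) requires that the employer operates from a single site; but the employer operates from multiple sites, so (d) is unavailable.

No — exception (c) applies; Oren's design studio is not required to provide paid sick leave.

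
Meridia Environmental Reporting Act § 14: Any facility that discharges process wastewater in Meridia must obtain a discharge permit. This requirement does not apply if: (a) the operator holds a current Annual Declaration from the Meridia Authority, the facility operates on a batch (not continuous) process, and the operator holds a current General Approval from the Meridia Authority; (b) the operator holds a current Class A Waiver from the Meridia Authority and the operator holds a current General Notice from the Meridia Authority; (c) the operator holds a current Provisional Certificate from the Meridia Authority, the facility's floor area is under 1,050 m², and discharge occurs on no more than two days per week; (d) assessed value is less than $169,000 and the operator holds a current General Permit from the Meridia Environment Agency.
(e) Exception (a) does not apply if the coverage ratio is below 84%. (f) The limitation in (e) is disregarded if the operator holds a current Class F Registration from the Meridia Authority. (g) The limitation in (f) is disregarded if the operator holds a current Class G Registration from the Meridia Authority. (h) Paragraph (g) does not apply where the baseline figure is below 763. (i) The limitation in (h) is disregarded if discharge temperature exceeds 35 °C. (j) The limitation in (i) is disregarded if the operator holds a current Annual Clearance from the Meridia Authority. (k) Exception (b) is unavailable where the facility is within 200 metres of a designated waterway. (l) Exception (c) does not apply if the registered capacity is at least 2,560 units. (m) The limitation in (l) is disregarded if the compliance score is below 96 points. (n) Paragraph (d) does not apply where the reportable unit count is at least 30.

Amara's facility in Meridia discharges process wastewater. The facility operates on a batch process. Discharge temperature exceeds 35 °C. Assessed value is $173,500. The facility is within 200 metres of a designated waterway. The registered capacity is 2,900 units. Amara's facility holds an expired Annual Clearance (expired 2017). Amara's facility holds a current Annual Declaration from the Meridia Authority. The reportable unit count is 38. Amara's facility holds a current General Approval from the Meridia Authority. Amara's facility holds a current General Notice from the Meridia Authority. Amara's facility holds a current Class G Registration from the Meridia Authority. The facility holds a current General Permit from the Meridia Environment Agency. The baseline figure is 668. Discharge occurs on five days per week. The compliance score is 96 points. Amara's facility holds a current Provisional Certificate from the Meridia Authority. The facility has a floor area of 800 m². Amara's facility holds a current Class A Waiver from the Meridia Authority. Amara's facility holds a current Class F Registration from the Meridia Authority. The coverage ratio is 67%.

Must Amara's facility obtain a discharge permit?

Yes — Amara's facility must obtain a discharge permit.

All of (a)'s requirements are met (a current Annual Declaration is held; the facility operates on a batch process; a current General Approval is held). But: (e) applies — the coverage ratio is 67%, below the 84% limit. (f) would limit (e) — a current Class F Registration is held — but (g) sets (f) aside: (g) operates against (f): a current Class G Registration is held. (h) applies (the baseline figure is 668, below the 763 limit), but yields to (i): (i) operates against (h): discharge temperature exceeds 35 °C. (j) does not operate here (the Annual Clearance is not current), so (i) stands. (a) is therefore removed.
Exception (b)'s conditions are all satisfied: a current Class A Waiver is held; a current General Notice is held. However, paragraph (k) must be considered: (k) operates — the facility is within 200 m of a designated waterway. Exception (b) does not apply.
Exception (c) requires that discharge occurs on no more than two days per week; but discharge occurs on five days per week, so (c) is unavailable.
Exception (d) fails — assessed value is $173,500, not less than $169,000.
Every exception is unavailable, so the rule governs.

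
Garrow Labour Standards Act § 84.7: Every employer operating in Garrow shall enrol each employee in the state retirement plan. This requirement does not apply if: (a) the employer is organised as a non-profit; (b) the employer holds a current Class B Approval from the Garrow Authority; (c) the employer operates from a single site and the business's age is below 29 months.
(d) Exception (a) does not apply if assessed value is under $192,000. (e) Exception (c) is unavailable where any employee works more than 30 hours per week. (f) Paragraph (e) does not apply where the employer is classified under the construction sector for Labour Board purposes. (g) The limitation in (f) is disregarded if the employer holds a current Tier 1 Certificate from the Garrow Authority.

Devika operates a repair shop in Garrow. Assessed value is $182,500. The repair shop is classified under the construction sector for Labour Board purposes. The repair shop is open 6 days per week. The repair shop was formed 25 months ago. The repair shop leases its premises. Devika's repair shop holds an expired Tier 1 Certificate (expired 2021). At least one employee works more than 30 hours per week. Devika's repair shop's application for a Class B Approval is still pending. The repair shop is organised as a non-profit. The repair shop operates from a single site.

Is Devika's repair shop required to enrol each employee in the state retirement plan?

No — exception (c) applies; Devika's repair shop is not required to enrol each employee in the state retirement plan.

All of (a)'s requirements are met (the employer is a non-profit). But applying paragraph (d): (d) operates against (a): assessed value is $182,500, under the $192,000 limit. (a) is therefore removed.
Exception (b) requires that the employer holds a current Class B Approval from the Garrow Authority; but there is no Class B Approval in force, so (b) is unavailable.
Exception (c) is satisfied on its face — the employer operates from a single site; the business's age is 25 months, below the 29 months limit. As to paragraphs (e)–(g): (e) would limit (c) — at least one employee exceeds 30 hours/week — but (f) sets (e) aside: (f) operates — the repair shop is classified under the construction sector. (g), which would lift (f), is inapplicable — no current Tier 1 Certificate is held. (c) remains available.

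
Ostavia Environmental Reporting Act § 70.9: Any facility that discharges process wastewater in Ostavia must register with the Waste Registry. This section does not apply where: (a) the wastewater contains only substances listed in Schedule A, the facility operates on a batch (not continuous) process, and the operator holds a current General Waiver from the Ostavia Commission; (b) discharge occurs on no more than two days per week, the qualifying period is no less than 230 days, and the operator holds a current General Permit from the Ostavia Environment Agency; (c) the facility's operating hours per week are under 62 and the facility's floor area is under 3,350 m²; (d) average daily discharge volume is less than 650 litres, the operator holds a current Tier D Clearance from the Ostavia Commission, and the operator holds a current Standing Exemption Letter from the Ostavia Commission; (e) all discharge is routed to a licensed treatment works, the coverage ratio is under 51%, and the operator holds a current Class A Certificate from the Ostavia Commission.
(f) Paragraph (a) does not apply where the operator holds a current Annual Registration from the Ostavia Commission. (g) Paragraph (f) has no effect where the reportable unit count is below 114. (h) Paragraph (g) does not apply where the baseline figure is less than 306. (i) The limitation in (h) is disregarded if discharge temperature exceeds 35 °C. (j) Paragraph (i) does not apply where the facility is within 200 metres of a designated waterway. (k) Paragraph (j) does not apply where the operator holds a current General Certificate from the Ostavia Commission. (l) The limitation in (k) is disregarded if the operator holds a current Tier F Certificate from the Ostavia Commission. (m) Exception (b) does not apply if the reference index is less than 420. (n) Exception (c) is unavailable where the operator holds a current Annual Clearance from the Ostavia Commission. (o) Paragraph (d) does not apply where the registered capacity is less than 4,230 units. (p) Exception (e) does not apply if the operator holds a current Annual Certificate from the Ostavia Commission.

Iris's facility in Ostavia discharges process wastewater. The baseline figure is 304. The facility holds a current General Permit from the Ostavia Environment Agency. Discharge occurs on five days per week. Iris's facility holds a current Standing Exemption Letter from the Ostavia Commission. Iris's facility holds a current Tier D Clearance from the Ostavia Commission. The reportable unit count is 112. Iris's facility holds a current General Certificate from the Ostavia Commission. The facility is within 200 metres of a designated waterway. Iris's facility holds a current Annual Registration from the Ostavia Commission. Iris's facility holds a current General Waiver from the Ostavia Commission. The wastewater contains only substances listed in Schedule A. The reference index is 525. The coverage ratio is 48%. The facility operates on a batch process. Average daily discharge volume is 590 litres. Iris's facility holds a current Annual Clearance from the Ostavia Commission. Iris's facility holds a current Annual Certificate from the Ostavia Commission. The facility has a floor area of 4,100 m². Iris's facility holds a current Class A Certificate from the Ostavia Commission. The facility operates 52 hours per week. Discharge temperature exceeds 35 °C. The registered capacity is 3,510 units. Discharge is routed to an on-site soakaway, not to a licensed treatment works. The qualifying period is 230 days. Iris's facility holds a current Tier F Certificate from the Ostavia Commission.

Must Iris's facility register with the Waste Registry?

Yes — Iris's facility must register with the Waste Registry.

Exception (a) is satisfied on its face — the wastewater is Schedule-A-only; the facility operates on a batch process; a current General Waiver is held. But: (f) operates — a current Annual Registration is held. (g) applies (the reportable unit count is 112, below the 114 limit), but is displaced by (h): (h) is triggered — the baseline figure is 304, less than the 306 limit. (i) operates (discharge temperature exceeds 35 °C), but is itself disapplied by (j): (j) operates against (i): the facility is within 200 m of a designated waterway. (k) operates (a current General Certificate is held), but is itself disapplied by (l): (l) operates against (k): a current Tier F Certificate is held. Exception (a) does not apply.
Exception (b) requires that discharge occurs on no more than two days per week; but discharge occurs on five days per week, so (b) is unavailable.
Exception (c) fails — the facility's floor area is 4,100 m², not under 3,350 m².
Exception (d) is satisfied on its face — average daily discharge volume is 590 litres, less than the 650 litres limit; a current Tier D Clearance is held; a current Standing Exemption Letter is held. However, paragraph (o) must be considered: (o) operates against (d): the registered capacity is 3,510 units, less than the 4,230 units limit. So (d) is unavailable.
Exception (e) requires that all discharge is routed to a licensed treatment works; but discharge is not routed to a licensed treatment works, so (e) is unavailable.
No exception is made out. Iris's facility falls within the general rule.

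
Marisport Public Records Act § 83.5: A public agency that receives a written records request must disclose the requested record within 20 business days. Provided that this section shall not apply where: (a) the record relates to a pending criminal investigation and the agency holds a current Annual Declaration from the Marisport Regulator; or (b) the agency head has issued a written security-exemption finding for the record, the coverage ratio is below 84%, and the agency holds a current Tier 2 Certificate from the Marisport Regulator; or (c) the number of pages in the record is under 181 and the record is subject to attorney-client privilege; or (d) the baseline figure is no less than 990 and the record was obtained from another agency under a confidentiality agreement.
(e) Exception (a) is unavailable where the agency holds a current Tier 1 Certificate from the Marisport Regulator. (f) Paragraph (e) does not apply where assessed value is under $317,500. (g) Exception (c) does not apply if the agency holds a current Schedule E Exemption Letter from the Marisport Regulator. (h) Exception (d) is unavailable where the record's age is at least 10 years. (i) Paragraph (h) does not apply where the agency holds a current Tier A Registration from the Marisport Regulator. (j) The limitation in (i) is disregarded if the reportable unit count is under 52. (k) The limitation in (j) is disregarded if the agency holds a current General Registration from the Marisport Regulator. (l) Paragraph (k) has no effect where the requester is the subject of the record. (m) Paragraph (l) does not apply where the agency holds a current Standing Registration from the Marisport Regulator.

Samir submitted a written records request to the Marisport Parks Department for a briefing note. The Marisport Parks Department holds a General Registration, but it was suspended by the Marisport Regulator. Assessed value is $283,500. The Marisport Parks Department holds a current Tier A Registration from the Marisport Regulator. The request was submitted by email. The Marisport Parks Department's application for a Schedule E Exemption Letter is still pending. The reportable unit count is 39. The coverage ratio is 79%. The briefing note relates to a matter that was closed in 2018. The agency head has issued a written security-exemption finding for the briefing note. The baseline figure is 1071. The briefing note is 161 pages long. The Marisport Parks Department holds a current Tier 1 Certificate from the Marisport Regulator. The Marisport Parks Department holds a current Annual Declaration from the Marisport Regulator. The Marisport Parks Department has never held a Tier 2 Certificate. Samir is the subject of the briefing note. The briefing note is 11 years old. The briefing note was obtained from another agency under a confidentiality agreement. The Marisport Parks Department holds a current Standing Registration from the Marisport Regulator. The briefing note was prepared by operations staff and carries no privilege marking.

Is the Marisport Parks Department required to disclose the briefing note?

Exception (a) does not apply: the briefing note relates to a closed matter.
Exception (b) requires that the agency holds a current Tier 2 Certificate from the Marisport Regulator; but the Tier 2 Certificate is not current, so (b) is unavailable.
Exception (c) requires that the record is subject to attorney-client privilege; but the briefing note carries no privilege marking, so (c) is unavailable.
Exception (d) is satisfied on its face — the baseline figure is 1,071, meeting the 990 threshold; the briefing note was obtained under a confidentiality agreement. However, paragraphs (h)–(m) must be considered: (h) operates — the record's age is 11 years, meeting the 10 years threshold. (i) would limit (h) — a current Tier A Registration is held — but (j) sets (i) aside: (j) operates against (i): the reportable unit count is 39, under the 52 limit. (k), which would lift (j), is not triggered — there is no General Registration in force. (d) is therefore removed.
No exception displaces § 83.5.

Yes — the Marisport Parks Department must disclose the briefing note.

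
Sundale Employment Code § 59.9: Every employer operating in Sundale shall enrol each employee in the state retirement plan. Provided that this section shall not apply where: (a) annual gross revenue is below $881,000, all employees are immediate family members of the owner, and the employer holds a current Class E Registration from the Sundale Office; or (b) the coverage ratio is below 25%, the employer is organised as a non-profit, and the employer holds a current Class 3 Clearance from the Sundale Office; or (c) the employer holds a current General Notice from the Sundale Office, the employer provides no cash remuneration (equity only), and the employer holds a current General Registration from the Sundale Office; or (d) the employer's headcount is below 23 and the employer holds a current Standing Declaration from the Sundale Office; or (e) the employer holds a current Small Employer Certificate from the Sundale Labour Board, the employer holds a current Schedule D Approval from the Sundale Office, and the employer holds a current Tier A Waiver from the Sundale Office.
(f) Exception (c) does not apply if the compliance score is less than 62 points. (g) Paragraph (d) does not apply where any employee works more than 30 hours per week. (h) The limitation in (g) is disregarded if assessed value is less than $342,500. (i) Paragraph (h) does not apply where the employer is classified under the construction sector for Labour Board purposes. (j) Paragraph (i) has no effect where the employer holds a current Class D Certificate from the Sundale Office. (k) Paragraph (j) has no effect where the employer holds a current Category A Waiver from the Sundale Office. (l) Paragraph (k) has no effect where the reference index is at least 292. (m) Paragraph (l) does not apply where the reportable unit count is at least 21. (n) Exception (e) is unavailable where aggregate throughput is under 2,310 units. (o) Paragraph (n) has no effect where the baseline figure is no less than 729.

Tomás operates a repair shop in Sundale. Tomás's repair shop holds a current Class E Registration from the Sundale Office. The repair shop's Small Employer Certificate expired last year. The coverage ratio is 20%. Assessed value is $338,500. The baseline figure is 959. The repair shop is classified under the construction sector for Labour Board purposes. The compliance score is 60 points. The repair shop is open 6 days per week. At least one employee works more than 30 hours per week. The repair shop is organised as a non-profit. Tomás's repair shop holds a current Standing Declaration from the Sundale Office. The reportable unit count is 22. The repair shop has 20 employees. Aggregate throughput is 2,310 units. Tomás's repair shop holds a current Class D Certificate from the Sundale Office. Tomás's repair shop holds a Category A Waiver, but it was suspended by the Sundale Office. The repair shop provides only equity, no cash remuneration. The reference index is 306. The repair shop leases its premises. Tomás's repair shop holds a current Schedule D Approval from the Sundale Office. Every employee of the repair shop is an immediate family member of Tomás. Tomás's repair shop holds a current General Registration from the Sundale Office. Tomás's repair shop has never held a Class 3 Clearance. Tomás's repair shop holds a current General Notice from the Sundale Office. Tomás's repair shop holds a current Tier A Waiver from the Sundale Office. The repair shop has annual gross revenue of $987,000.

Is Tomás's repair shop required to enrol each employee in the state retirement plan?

Exception (a) requires that annual gross revenue is below $881,000; but annual gross revenue is $987,000, not below $881,000, so (a) is unavailable.
Exception (b) fails — no current Class 3 Clearance is held.
All of (c)'s requirements are met (a current General Notice is held; remuneration is equity-only; a current General Registration is held). However, paragraph (f) must be considered: (f) operates — the compliance score is 60 points, less than the 62 points limit. (c) is therefore removed.
Exception (d) is satisfied on its face — the employer's headcount is 20, below the 23 limit; a current Standing Declaration is held. Applying paragraphs (g)–(m): (g) is triggered (at least one employee exceeds 30 hours/week), but yields to (h): (h) operates against (g): assessed value is $338,500, less than the $342,500 limit. (i) would limit (h) — the repair shop is classified under the construction sector — but (j) sets (i) aside: (j) operates — a current Class D Certificate is held. (k), which would lift (j), does not operate here — no current Category A Waiver is held. (d) remains available.
Exception (e) fails — the Small Employer Certificate has expired.

No — exception (d) applies; Tomás's repair shop is not required to enrol each employee in the state retirement plan.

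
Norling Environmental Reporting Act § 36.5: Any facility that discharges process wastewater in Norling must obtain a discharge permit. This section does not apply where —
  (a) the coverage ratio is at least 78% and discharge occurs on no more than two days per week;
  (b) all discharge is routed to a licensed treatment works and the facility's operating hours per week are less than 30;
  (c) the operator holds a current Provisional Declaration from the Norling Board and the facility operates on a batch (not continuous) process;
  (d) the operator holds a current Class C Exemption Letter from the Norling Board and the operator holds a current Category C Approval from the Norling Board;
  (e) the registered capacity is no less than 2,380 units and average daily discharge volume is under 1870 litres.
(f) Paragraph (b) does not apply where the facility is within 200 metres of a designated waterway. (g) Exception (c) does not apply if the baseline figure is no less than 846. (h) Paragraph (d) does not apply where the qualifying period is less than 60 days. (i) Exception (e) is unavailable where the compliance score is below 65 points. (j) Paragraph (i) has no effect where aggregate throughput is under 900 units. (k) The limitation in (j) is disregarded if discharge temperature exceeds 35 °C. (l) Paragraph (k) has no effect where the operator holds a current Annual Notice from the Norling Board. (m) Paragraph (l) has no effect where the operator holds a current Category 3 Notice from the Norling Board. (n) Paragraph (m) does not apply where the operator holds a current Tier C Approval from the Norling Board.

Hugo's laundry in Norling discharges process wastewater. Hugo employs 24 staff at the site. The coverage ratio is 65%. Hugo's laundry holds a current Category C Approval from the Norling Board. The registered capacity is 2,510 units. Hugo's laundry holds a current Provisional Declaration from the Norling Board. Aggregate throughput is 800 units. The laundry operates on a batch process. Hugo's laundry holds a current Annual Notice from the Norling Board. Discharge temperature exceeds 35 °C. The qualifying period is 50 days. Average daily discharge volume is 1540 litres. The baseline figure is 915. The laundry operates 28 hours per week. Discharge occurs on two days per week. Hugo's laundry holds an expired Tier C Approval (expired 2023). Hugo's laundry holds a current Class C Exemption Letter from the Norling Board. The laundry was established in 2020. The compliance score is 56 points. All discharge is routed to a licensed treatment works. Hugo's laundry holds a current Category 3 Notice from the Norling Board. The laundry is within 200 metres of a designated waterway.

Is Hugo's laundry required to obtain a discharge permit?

Exception (a) does not apply: the coverage ratio is 65%, short of 78%.
Exception (b): discharge is routed to a licensed treatment works; the facility's operating hours per week are 28, less than the 30 limit — every condition holds. Turning to paragraph (f): (f) operates — the laundry is within 200 m of a designated waterway. (b) is therefore removed.
Exception (c) is satisfied on its face — a current Provisional Declaration is held; the facility operates on a batch process. Turning to paragraph (g): (g) applies — the baseline figure is 915, meeting the 846 threshold. Exception (c) does not apply.
All of (d)'s requirements are met (a current Class C Exemption Letter is held; a current Category C Approval is held). But: (h) operates — the qualifying period is 50 days, less than the 60 days limit. So (d) is unavailable.
All of (e)'s requirements are met (the registered capacity is 2,510 units, meeting the 2,380 units threshold; average daily discharge volume is 1540 litres, under the 1870 litres limit). Turning to paragraphs (i)–(n): (i) is engaged — the compliance score is 56 points, below the 65 points limit. (j) would limit (i) — aggregate throughput is 800 units, under the 900 units limit — but (k) sets (j) aside: (k) applies — discharge temperature exceeds 35 °C. (l) would limit (k) — a current Annual Notice is held — but (m) sets (l) aside: (m) is triggered — a current Category 3 Notice is held. (n) is inapplicable (no current Tier C Approval is held), so (m) stands. So (e) is unavailable.
Every exception is unavailable, so the rule governs.

Yes — Hugo's laundry must obtain a discharge permit.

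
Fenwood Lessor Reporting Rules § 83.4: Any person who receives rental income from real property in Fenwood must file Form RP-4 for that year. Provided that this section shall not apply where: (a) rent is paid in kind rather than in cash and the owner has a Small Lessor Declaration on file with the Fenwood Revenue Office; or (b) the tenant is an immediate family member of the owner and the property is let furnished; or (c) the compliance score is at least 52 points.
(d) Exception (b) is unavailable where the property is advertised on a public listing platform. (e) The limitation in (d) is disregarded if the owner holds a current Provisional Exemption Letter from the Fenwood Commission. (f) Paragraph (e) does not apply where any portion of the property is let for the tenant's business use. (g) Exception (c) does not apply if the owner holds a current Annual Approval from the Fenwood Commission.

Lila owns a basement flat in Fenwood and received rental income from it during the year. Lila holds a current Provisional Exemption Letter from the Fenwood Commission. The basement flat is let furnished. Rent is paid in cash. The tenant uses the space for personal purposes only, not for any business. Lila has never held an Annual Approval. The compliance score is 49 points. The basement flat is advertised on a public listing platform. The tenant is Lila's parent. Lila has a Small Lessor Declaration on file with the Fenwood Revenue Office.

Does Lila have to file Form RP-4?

No — exception (b) applies; Lila is not required to file Form RP-4.

Exception (a) does not apply: rent is paid in cash.
Exception (b): the tenant is an immediate family member; the property is let furnished — every condition holds. Under paragraphs (d)–(f): (d) would limit (b) — the property is publicly advertised — but (e) sets (d) aside: (e) operates — a current Provisional Exemption Letter is held. (f) is inapplicable (the space is used for personal purposes only), so (e) stands. (b) remains available.
Exception (c) fails — the compliance score is 49 points, short of 52 points.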